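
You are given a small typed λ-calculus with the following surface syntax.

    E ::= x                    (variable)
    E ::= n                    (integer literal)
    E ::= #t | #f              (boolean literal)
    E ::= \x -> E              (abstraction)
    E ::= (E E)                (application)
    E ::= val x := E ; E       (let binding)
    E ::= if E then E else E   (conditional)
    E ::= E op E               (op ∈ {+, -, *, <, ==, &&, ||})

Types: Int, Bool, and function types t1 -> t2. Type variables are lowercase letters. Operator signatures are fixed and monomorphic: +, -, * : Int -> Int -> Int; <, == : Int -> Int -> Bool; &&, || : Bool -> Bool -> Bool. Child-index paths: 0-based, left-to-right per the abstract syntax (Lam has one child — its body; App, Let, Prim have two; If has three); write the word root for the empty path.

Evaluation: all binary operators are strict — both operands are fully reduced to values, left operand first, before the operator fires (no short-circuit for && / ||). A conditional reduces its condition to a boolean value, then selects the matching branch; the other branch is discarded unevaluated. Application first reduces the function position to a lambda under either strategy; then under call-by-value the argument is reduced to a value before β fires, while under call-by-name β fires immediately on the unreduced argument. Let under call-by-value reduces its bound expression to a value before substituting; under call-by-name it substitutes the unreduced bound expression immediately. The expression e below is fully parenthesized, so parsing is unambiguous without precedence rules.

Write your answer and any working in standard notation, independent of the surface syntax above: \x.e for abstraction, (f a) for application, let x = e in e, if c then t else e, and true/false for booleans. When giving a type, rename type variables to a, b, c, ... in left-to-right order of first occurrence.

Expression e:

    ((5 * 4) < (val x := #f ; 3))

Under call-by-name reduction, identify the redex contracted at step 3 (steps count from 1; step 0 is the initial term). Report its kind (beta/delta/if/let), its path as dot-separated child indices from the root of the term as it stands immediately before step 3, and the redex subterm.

Derivation:
step 0: ((5 * 4) < (let x = false in 3))
step 1: [delta@0] (20 < (let x = false in 3))
step 2: [let@1] (20 < 3)
step 3: [delta@root] false

Answer: delta at root : (20 < 3)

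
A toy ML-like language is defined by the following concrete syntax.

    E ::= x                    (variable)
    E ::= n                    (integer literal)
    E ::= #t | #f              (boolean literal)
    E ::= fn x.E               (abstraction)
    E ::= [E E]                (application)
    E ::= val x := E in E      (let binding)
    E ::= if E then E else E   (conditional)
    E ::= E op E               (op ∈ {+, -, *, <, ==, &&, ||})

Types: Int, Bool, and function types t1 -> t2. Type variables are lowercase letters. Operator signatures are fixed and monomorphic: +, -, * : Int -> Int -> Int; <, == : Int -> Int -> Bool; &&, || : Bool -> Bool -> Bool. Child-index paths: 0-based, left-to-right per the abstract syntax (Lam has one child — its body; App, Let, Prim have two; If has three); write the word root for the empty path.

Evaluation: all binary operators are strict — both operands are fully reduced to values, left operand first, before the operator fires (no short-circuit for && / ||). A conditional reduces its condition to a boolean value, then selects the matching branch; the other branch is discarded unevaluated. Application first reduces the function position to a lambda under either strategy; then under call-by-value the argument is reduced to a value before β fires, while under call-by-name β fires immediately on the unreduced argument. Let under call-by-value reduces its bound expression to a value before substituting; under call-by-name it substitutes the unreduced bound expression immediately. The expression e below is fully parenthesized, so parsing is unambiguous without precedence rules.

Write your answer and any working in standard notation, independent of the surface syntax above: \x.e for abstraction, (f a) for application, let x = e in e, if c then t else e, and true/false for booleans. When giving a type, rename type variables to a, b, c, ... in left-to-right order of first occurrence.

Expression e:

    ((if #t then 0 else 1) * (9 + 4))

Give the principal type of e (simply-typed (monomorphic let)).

Answer: Int

Derivation:
  unify Bool ~ Bool
  unify Int ~ Int
  unify Int ~ Int
  unify Int ~ Int
  unify Int ~ Int
  unify Int ~ Int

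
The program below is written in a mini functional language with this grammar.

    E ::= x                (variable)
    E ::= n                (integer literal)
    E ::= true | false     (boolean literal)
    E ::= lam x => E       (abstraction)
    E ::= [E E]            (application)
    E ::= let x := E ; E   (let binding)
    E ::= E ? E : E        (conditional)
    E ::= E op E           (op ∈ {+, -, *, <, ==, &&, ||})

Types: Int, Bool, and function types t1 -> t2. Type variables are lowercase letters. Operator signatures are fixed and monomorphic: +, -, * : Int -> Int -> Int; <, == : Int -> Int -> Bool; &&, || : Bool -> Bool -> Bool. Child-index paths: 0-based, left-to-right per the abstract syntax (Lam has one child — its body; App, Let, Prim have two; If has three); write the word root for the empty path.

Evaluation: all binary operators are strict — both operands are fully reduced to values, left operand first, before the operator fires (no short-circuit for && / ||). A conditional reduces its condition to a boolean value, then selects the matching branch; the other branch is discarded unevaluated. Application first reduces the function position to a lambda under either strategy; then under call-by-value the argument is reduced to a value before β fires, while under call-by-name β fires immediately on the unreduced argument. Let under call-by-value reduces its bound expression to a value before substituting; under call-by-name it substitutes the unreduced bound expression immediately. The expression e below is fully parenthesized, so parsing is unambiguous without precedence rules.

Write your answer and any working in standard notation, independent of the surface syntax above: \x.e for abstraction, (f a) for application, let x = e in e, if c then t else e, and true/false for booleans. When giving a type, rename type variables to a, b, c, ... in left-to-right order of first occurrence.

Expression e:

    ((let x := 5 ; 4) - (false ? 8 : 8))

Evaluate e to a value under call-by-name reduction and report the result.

Trace:
step 0: ((let x = 5 in 4) - (if false then 8 else 8))
step 1: [let@0] (4 - (if false then 8 else 8))
step 2: [if@1] (4 - 8)
step 3: [delta@root] -4

Answer: -4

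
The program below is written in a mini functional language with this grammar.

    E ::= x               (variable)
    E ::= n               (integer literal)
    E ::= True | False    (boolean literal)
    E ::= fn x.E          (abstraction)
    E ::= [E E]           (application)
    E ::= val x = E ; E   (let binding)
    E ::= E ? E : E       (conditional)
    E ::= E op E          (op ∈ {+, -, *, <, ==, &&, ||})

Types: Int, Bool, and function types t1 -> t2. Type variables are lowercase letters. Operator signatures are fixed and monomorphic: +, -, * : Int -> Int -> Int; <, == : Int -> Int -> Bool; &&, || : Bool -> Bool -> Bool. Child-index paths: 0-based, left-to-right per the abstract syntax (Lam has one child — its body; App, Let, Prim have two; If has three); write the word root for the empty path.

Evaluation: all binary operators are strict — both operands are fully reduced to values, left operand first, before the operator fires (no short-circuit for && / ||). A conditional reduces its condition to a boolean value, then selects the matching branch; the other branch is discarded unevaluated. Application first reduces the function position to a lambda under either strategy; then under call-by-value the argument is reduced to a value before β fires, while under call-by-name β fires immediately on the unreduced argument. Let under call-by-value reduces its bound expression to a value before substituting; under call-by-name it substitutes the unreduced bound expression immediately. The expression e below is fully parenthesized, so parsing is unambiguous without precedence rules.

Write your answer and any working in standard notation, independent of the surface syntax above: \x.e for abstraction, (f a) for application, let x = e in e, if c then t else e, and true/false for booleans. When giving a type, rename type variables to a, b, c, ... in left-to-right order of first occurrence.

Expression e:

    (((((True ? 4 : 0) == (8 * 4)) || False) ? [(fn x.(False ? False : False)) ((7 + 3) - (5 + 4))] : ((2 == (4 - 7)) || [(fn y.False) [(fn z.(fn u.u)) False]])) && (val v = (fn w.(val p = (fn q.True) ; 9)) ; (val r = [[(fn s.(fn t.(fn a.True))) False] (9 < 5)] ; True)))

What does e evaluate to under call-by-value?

Answer: false

Working:
step 0: ((if (((if true then 4 else 0) == (8 * 4)) || false) then ((\x.(if false then false else false)) ((7 + 3) - (5 + 4))) else ((2 == (4 - 7)) || ((\y.false) ((\z.(\u.u)) false)))) && (let v = (\w.(let p = (\q.true) in 9)) in (let r = (((\s.(\t.(\a.true))) false) (9 < 5)) in true)))
step 1: [if@0.0.0.0] ((if ((4 == (8 * 4)) || false) then ((\x.(if false then false else false)) ((7 + 3) - (5 + 4))) else ((2 == (4 - 7)) || ((\y.false) ((\z.(\u.u)) false)))) && (let v = (\w.(let p = (\q.true) in 9)) in (let r = (((\s.(\t.(\a.true))) false) (9 < 5)) in true)))
step 2: [delta@0.0.0.1] ((if ((4 == 32) || false) then ((\x.(if false then false else false)) ((7 + 3) - (5 + 4))) else ((2 == (4 - 7)) || ((\y.false) ((\z.(\u.u)) false)))) && (let v = (\w.(let p = (\q.true) in 9)) in (let r = (((\s.(\t.(\a.true))) false) (9 < 5)) in true)))
step 3: [delta@0.0.0] ((if (false || false) then ((\x.(if false then false else false)) ((7 + 3) - (5 + 4))) else ((2 == (4 - 7)) || ((\y.false) ((\z.(\u.u)) false)))) && (let v = (\w.(let p = (\q.true) in 9)) in (let r = (((\s.(\t.(\a.true))) false) (9 < 5)) in true)))
step 4: [delta@0.0] ((if false then ((\x.(if false then false else false)) ((7 + 3) - (5 + 4))) else ((2 == (4 - 7)) || ((\y.false) ((\z.(\u.u)) false)))) && (let v = (\w.(let p = (\q.true) in 9)) in (let r = (((\s.(\t.(\a.true))) false) (9 < 5)) in true)))
step 5: [if@0] (((2 == (4 - 7)) || ((\y.false) ((\z.(\u.u)) false))) && (let v = (\w.(let p = (\q.true) in 9)) in (let r = (((\s.(\t.(\a.true))) false) (9 < 5)) in true)))
step 6: [delta@0.0.1] (((2 == -3) || ((\y.false) ((\z.(\u.u)) false))) && (let v = (\w.(let p = (\q.true) in 9)) in (let r = (((\s.(\t.(\a.true))) false) (9 < 5)) in true)))
step 7: [delta@0.0] ((false || ((\y.false) ((\z.(\u.u)) false))) && (let v = (\w.(let p = (\q.true) in 9)) in (let r = (((\s.(\t.(\a.true))) false) (9 < 5)) in true)))
step 8: [beta@0.1.1] ((false || ((\y.false) (\u.u))) && (let v = (\w.(let p = (\q.true) in 9)) in (let r = (((\s.(\t.(\a.true))) false) (9 < 5)) in true)))
step 9: [beta@0.1] ((false || false) && (let v = (\w.(let p = (\q.true) in 9)) in (let r = (((\s.(\t.(\a.true))) false) (9 < 5)) in true)))
step 10: [delta@0] (false && (let v = (\w.(let p = (\q.true) in 9)) in (let r = (((\s.(\t.(\a.true))) false) (9 < 5)) in true)))
step 11: [let@1] (false && (let r = (((\s.(\t.(\a.true))) false) (9 < 5)) in true))
step 12: [beta@1.0.0] (false && (let r = ((\t.(\a.true)) (9 < 5)) in true))
step 13: [delta@1.0.1] (false && (let r = ((\t.(\a.true)) false) in true))
step 14: [beta@1.0] (false && (let r = (\a.true) in true))
step 15: [let@1] (false && true)
step 16: [delta@root] false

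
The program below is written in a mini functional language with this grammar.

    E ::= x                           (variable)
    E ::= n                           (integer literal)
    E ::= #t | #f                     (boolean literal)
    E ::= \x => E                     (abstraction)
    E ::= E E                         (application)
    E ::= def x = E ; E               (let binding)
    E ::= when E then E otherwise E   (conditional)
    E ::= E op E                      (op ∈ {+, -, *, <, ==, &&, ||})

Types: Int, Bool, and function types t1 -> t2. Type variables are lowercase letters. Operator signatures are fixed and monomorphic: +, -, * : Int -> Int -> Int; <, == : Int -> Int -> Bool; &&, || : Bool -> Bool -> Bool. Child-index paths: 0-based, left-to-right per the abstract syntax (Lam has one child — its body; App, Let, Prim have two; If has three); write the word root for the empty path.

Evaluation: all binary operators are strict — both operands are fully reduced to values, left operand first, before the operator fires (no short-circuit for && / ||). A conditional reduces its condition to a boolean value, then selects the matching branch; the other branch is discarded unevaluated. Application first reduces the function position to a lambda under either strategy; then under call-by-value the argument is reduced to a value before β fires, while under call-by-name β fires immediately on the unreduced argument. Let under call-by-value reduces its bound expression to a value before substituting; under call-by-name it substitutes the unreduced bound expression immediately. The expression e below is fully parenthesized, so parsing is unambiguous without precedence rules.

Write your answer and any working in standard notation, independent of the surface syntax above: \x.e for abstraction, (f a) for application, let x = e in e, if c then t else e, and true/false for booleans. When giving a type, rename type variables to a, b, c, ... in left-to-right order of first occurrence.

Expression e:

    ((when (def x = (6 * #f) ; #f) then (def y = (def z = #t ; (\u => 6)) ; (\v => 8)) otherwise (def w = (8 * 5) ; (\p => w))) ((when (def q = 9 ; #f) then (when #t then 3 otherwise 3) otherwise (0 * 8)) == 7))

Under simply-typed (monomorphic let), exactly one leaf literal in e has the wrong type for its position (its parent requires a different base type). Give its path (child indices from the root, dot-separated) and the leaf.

Working:
  unify Int ~ Int
  unify Bool ~ Int
  FAIL: mismatch Bool ~ Int

Answer: 0.0.0.1 : false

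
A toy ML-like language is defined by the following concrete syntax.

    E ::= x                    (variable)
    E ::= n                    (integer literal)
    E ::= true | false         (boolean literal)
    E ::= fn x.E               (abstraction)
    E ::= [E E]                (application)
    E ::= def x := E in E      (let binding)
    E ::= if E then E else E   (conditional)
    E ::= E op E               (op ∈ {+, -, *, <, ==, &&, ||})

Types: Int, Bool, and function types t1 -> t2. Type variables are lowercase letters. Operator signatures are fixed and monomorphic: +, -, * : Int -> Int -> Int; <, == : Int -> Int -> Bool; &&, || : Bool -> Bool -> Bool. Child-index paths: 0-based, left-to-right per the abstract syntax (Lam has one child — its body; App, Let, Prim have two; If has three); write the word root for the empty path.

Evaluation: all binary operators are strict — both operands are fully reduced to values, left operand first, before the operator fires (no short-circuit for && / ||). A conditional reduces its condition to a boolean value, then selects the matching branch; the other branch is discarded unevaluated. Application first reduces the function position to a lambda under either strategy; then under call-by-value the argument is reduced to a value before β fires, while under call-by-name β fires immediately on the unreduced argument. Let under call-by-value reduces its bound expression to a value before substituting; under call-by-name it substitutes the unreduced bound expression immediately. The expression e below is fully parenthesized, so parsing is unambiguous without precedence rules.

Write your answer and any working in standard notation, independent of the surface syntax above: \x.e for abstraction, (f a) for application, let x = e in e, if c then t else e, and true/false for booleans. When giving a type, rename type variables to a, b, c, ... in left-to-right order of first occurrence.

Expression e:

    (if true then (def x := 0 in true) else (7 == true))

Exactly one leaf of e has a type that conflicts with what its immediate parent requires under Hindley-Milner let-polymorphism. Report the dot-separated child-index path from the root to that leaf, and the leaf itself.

Answer: 2.1 : true

Working:
  unify Bool ~ Bool
let x : Int
  unify Int ~ Int
  unify Bool ~ Int
  FAIL: mismatch Bool ~ Int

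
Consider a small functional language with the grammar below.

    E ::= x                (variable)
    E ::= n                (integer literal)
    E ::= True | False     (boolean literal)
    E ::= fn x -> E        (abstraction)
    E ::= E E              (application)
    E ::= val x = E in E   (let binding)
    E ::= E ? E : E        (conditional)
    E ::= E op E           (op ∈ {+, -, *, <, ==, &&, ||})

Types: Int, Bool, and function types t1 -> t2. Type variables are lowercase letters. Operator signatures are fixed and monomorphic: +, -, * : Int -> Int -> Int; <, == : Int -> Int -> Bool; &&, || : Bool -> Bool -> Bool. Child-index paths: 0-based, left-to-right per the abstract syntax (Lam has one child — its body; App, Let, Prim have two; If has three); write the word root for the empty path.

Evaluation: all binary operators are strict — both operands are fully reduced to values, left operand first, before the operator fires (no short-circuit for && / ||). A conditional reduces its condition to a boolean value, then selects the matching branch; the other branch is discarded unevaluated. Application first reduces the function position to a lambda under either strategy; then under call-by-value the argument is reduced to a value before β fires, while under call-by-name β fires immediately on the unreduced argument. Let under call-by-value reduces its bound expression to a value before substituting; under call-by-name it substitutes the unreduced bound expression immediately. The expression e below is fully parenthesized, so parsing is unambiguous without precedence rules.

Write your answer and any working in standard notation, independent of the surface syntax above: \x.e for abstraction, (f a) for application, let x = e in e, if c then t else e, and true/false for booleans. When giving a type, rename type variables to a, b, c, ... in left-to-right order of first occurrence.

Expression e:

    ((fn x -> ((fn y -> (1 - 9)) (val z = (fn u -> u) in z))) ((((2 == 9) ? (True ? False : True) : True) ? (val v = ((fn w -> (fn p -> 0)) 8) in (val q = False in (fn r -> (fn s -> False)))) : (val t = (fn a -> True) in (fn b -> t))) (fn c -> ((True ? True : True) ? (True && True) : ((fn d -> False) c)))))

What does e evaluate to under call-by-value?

Working:
step 0: ((\x.((\y.(1 - 9)) (let z = (\u.u) in z))) ((if (if (2 == 9) then (if true then false else true) else true) then (let v = ((\w.(\p.0)) 8) in (let q = false in (\r.(\s.false)))) else (let t = (\a.true) in (\b.t))) (\c.(if (if true then true else true) then (true && true) else ((\d.false) c)))))
step 1: [delta@1.0.0.0] ((\x.((\y.(1 - 9)) (let z = (\u.u) in z))) ((if (if false then (if true then false else true) else true) then (let v = ((\w.(\p.0)) 8) in (let q = false in (\r.(\s.false)))) else (let t = (\a.true) in (\b.t))) (\c.(if (if true then true else true) then (true && true) else ((\d.false) c)))))
step 2: [if@1.0.0] ((\x.((\y.(1 - 9)) (let z = (\u.u) in z))) ((if true then (let v = ((\w.(\p.0)) 8) in (let q = false in (\r.(\s.false)))) else (let t = (\a.true) in (\b.t))) (\c.(if (if true then true else true) then (true && true) else ((\d.false) c)))))
step 3: [if@1.0] ((\x.((\y.(1 - 9)) (let z = (\u.u) in z))) ((let v = ((\w.(\p.0)) 8) in (let q = false in (\r.(\s.false)))) (\c.(if (if true then true else true) then (true && true) else ((\d.false) c)))))
step 4: [beta@1.0.0] ((\x.((\y.(1 - 9)) (let z = (\u.u) in z))) ((let v = (\p.0) in (let q = false in (\r.(\s.false)))) (\c.(if (if true then true else true) then (true && true) else ((\d.false) c)))))
step 5: [let@1.0] ((\x.((\y.(1 - 9)) (let z = (\u.u) in z))) ((let q = false in (\r.(\s.false))) (\c.(if (if true then true else true) then (true && true) else ((\d.false) c)))))
step 6: [let@1.0] ((\x.((\y.(1 - 9)) (let z = (\u.u) in z))) ((\r.(\s.false)) (\c.(if (if true then true else true) then (true && true) else ((\d.false) c)))))
step 7: [beta@1] ((\x.((\y.(1 - 9)) (let z = (\u.u) in z))) (\s.false))
step 8: [beta@root] ((\y.(1 - 9)) (let z = (\u.u) in z))
step 9: [let@1] ((\y.(1 - 9)) (\u.u))
step 10: [beta@root] (1 - 9)
step 11: [delta@root] -8

Answer: -8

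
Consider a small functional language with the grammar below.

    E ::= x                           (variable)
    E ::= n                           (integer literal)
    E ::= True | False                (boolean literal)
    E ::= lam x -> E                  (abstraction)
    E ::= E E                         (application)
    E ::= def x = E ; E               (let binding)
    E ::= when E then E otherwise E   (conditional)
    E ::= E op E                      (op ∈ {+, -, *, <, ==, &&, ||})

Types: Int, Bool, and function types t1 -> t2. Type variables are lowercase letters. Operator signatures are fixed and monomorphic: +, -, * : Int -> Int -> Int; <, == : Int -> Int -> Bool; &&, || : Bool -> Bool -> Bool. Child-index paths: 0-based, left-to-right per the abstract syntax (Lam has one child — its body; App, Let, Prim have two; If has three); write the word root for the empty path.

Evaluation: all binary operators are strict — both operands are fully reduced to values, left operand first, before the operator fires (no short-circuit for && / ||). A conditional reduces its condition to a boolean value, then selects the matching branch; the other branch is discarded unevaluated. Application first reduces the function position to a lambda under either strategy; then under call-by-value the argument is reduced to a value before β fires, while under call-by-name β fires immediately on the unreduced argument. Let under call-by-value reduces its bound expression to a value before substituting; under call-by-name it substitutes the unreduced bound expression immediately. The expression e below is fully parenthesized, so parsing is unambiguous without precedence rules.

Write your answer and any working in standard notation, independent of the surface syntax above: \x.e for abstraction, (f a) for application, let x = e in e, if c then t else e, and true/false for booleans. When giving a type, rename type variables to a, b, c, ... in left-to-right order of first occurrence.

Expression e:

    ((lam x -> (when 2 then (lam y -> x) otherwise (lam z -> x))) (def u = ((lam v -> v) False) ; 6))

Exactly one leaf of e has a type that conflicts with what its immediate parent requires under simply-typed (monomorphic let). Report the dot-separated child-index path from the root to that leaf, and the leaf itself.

Working:
  unify Int ~ Bool
  FAIL: mismatch Int ~ Bool

Answer: 0.0.0 : 2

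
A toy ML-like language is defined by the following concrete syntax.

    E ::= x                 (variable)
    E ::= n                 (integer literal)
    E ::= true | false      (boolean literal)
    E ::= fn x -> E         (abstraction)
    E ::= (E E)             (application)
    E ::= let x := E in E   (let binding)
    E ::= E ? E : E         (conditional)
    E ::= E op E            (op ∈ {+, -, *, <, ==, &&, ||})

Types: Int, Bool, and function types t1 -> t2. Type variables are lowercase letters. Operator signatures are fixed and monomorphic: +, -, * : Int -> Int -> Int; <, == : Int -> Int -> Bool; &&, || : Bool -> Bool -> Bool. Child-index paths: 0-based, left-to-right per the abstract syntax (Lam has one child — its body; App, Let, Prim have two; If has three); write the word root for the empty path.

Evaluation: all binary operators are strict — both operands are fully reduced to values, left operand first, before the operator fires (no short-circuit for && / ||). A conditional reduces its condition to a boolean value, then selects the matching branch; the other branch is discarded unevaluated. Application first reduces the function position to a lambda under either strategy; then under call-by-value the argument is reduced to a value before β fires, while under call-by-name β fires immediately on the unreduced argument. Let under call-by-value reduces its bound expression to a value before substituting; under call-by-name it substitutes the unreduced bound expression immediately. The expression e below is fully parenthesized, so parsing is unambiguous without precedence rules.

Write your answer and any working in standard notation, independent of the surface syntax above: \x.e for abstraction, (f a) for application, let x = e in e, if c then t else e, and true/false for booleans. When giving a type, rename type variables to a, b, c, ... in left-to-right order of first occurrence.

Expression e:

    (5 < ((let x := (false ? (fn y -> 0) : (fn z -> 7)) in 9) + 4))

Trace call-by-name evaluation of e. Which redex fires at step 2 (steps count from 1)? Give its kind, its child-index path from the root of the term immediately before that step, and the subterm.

Answer: delta at 1 : (9 + 4)

Trace:
step 0: (5 < ((let x = (if false then (\y.0) else (\z.7)) in 9) + 4))
step 1: [let@1.0] (5 < (9 + 4))
step 2: [delta@1] (5 < 13)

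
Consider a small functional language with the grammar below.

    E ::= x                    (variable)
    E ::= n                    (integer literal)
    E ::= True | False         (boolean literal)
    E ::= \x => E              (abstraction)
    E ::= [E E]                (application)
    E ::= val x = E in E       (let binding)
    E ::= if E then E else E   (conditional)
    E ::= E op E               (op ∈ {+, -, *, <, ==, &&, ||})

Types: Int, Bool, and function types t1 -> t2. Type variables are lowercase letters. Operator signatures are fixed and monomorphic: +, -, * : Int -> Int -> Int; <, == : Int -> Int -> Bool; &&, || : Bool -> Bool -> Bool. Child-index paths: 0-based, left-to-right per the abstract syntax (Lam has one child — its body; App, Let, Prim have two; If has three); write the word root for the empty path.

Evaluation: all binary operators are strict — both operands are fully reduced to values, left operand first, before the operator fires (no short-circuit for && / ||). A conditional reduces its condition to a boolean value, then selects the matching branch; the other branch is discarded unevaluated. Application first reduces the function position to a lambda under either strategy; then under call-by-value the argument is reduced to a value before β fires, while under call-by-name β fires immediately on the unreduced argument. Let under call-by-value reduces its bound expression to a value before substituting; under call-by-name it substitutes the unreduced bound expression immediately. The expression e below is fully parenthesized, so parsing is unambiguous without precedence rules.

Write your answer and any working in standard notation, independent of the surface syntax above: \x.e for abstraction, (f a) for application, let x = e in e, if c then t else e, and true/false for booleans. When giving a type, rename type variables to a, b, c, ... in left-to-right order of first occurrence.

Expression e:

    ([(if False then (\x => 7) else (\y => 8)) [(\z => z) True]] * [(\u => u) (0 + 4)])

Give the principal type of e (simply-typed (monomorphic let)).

Working:
  unify Bool ~ Bool
\x._ : a -> Int
\y._ : b -> Int
  unify a -> Int ~ b -> Int
  unify a ~ b
  unify Int ~ Int
z : c
\z._ : c -> c
  unify c -> c ~ Bool -> d
  unify c ~ Bool
  unify Bool ~ d
_ _ : Bool
  unify b -> Int ~ Bool -> e
  unify b ~ Bool
  unify Int ~ e
_ _ : Int
  unify Int ~ Int
u : f
\u._ : f -> f
  unify Int ~ Int
  unify Int ~ Int
  unify f -> f ~ Int -> g
  unify f ~ Int
  unify Int ~ g
_ _ : Int
  unify Int ~ Int

Answer: Int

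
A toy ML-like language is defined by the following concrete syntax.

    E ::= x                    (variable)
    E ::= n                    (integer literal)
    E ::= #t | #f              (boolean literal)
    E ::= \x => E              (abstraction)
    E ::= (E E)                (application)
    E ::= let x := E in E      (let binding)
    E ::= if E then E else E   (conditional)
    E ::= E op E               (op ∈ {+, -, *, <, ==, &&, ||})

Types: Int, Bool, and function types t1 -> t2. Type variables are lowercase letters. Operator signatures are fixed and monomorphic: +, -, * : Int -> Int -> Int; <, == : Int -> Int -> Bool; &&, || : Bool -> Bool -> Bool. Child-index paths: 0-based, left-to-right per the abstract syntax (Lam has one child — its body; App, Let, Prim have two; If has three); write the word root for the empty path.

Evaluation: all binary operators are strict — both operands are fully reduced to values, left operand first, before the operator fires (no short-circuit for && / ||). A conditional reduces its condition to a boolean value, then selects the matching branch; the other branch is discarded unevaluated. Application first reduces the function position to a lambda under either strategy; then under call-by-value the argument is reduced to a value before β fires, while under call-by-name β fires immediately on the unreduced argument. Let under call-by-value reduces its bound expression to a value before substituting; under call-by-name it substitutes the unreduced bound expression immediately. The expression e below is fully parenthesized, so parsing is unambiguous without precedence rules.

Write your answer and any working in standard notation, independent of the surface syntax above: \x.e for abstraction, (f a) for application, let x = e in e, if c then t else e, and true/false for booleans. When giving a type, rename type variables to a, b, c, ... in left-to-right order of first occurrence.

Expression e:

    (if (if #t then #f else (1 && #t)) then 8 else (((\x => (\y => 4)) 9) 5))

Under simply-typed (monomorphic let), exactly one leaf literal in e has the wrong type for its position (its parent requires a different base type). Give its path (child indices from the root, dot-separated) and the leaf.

Answer: 0.2.0 : 1

Trace:
  unify Bool ~ Bool
  unify Int ~ Bool
  FAIL: mismatch Int ~ Bool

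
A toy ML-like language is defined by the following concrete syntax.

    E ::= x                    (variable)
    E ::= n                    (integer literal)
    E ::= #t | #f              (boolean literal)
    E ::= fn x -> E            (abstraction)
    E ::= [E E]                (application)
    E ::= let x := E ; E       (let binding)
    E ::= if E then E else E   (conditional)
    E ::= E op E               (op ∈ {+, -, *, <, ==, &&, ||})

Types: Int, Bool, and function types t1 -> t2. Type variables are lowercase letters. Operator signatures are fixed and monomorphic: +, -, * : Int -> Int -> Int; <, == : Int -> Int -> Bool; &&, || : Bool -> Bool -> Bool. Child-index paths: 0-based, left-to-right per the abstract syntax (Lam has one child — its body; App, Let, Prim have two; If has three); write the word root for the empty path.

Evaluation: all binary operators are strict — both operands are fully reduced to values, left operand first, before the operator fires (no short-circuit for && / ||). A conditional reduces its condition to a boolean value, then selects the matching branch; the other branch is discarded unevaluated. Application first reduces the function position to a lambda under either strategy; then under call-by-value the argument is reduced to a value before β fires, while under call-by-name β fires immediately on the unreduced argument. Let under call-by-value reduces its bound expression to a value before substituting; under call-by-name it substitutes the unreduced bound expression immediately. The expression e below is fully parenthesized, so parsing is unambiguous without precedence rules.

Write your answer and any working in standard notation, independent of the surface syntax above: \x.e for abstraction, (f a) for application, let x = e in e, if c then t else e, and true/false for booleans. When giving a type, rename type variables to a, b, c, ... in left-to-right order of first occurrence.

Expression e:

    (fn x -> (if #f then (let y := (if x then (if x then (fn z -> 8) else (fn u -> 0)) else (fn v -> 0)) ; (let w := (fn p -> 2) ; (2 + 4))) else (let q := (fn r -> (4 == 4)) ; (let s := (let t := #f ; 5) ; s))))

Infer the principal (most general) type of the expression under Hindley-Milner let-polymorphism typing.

Trace:
  unify Bool ~ Bool
x : a
  unify a ~ Bool
x : Bool
  unify Bool ~ Bool
\z._ : b -> Int
\u._ : c -> Int
  unify b -> Int ~ c -> Int
  unify b ~ c
  unify Int ~ Int
\v._ : d -> Int
  unify c -> Int ~ d -> Int
  unify c ~ d
  unify Int ~ Int
let y : forall. d -> Int
\p._ : e -> Int
let w : forall. e -> Int
  unify Int ~ Int
  unify Int ~ Int
  unify Int ~ Int
  unify Int ~ Int
\r._ : f -> Bool
let q : forall. f -> Bool
let t : Bool
let s : Int
s : Int
  unify Int ~ Int
\x._ : Bool -> Int

Answer: Bool -> Int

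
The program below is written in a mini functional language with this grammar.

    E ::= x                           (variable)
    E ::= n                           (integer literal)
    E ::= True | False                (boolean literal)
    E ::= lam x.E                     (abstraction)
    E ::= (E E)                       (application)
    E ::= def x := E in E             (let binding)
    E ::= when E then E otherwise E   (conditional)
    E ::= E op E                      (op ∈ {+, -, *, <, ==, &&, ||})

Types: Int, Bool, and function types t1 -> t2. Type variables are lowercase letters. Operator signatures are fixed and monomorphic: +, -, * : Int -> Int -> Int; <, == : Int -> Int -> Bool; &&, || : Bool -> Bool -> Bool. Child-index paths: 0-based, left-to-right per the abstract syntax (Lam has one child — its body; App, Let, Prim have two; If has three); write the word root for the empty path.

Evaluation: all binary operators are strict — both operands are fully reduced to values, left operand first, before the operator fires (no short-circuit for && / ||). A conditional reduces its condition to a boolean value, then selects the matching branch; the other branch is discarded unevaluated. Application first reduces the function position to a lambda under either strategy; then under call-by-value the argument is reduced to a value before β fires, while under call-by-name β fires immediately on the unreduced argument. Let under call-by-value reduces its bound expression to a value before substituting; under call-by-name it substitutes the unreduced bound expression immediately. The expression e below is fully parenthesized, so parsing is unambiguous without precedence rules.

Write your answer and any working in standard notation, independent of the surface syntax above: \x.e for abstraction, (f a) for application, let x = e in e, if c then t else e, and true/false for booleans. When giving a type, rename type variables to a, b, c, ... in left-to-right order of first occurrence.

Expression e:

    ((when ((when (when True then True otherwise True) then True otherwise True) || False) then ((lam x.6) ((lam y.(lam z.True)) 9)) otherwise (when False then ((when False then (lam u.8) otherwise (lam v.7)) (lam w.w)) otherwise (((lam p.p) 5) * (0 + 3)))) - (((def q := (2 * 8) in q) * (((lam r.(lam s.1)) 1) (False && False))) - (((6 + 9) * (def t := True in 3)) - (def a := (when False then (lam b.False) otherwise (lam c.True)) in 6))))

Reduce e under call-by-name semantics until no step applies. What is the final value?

Answer: 29

Trace:
step 0: ((if ((if (if true then true else true) then true else true) || false) then ((\x.6) ((\y.(\z.true)) 9)) else (if false then ((if false then (\u.8) else (\v.7)) (\w.w)) else (((\p.p) 5) * (0 + 3)))) - (((let q = (2 * 8) in q) * (((\r.(\s.1)) 1) (false && false))) - (((6 + 9) * (let t = true in 3)) - (let a = (if false then (\b.false) else (\c.true)) in 6))))
step 1: [if@0.0.0.0] ((if ((if true then true else true) || false) then ((\x.6) ((\y.(\z.true)) 9)) else (if false then ((if false then (\u.8) else (\v.7)) (\w.w)) else (((\p.p) 5) * (0 + 3)))) - (((let q = (2 * 8) in q) * (((\r.(\s.1)) 1) (false && false))) - (((6 + 9) * (let t = true in 3)) - (let a = (if false then (\b.false) else (\c.true)) in 6))))
step 2: [if@0.0.0] ((if (true || false) then ((\x.6) ((\y.(\z.true)) 9)) else (if false then ((if false then (\u.8) else (\v.7)) (\w.w)) else (((\p.p) 5) * (0 + 3)))) - (((let q = (2 * 8) in q) * (((\r.(\s.1)) 1) (false && false))) - (((6 + 9) * (let t = true in 3)) - (let a = (if false then (\b.false) else (\c.true)) in 6))))
step 3: [delta@0.0] ((if true then ((\x.6) ((\y.(\z.true)) 9)) else (if false then ((if false then (\u.8) else (\v.7)) (\w.w)) else (((\p.p) 5) * (0 + 3)))) - (((let q = (2 * 8) in q) * (((\r.(\s.1)) 1) (false && false))) - (((6 + 9) * (let t = true in 3)) - (let a = (if false then (\b.false) else (\c.true)) in 6))))
step 4: [if@0] (((\x.6) ((\y.(\z.true)) 9)) - (((let q = (2 * 8) in q) * (((\r.(\s.1)) 1) (false && false))) - (((6 + 9) * (let t = true in 3)) - (let a = (if false then (\b.false) else (\c.true)) in 6))))
step 5: [beta@0] (6 - (((let q = (2 * 8) in q) * (((\r.(\s.1)) 1) (false && false))) - (((6 + 9) * (let t = true in 3)) - (let a = (if false then (\b.false) else (\c.true)) in 6))))
step 6: [let@1.0.0] (6 - (((2 * 8) * (((\r.(\s.1)) 1) (false && false))) - (((6 + 9) * (let t = true in 3)) - (let a = (if false then (\b.false) else (\c.true)) in 6))))
step 7: [delta@1.0.0] (6 - ((16 * (((\r.(\s.1)) 1) (false && false))) - (((6 + 9) * (let t = true in 3)) - (let a = (if false then (\b.false) else (\c.true)) in 6))))
step 8: [beta@1.0.1.0] (6 - ((16 * ((\s.1) (false && false))) - (((6 + 9) * (let t = true in 3)) - (let a = (if false then (\b.false) else (\c.true)) in 6))))
step 9: [beta@1.0.1] (6 - ((16 * 1) - (((6 + 9) * (let t = true in 3)) - (let a = (if false then (\b.false) else (\c.true)) in 6))))
step 10: [delta@1.0] (6 - (16 - (((6 + 9) * (let t = true in 3)) - (let a = (if false then (\b.false) else (\c.true)) in 6))))
step 11: [delta@1.1.0.0] (6 - (16 - ((15 * (let t = true in 3)) - (let a = (if false then (\b.false) else (\c.true)) in 6))))
step 12: [let@1.1.0.1] (6 - (16 - ((15 * 3) - (let a = (if false then (\b.false) else (\c.true)) in 6))))
step 13: [delta@1.1.0] (6 - (16 - (45 - (let a = (if false then (\b.false) else (\c.true)) in 6))))
step 14: [let@1.1.1] (6 - (16 - (45 - 6)))
step 15: [delta@1.1] (6 - (16 - 39))
step 16: [delta@1] (6 - -23)
step 17: [delta@root] 29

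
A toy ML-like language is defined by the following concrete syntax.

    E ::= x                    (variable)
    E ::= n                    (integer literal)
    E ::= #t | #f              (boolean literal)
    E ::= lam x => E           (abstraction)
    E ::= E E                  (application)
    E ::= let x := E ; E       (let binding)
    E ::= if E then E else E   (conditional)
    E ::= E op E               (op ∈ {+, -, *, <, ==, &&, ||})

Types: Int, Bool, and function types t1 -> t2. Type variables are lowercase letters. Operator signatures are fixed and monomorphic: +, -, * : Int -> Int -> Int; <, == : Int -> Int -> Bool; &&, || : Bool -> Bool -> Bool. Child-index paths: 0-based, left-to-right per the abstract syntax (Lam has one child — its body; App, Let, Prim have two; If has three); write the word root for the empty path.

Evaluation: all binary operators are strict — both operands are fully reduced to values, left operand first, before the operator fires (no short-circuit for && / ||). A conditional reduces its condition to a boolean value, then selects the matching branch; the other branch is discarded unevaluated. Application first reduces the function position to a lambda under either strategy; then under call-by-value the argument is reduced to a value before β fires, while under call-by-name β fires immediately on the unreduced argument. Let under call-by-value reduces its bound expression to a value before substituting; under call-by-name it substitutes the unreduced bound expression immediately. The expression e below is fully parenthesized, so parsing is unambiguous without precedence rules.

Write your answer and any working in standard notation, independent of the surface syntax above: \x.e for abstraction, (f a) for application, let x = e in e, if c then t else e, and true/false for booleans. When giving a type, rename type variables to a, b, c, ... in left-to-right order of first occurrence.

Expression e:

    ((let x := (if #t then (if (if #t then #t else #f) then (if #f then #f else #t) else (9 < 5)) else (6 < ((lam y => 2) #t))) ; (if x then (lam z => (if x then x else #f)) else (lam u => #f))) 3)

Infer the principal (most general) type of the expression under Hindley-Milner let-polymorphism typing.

Answer: Bool

Derivation:
  unify Bool ~ Bool
  unify Bool ~ Bool
  unify Bool ~ Bool
  unify Bool ~ Bool
  unify Bool ~ Bool
  unify Bool ~ Bool
  unify Int ~ Int
  unify Int ~ Int
  unify Bool ~ Bool
  unify Int ~ Int
\y._ : a -> Int
  unify a -> Int ~ Bool -> b
  unify a ~ Bool
  unify Int ~ b
_ _ : Int
  unify Int ~ Int
  unify Bool ~ Bool
let x : Bool
x : Bool
  unify Bool ~ Bool
x : Bool
  unify Bool ~ Bool
x : Bool
  unify Bool ~ Bool
\z._ : c -> Bool
\u._ : d -> Bool
  unify c -> Bool ~ d -> Bool
  unify c ~ d
  unify Bool ~ Bool
  unify d -> Bool ~ Int -> e
  unify d ~ Int
  unify Bool ~ e
_ _ : Bool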